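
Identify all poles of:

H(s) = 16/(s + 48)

Pole is where denominator = 0: s + 48 = 0, so s = -48.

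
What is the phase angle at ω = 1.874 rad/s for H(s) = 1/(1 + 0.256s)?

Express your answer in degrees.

Phase = -arctan(ωτ) = -arctan(1.874 × 0.256) = -25.6°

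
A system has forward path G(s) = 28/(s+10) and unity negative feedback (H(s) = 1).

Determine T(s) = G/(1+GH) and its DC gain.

T(s) = G/(1+GH) = [28/(s+10)] / [1 + 28/(s+10)] = 28/(s+10+28) = 28/(s+38). DC gain = 28/38 = 0.7368.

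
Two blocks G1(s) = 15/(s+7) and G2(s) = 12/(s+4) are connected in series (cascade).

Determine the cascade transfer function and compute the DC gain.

Series: multiply transfer functions. G_eq = 15/(s+7) × 12/(s+4) = 180/((s+7)(s+4)). DC gain = 180/(7×4) = 6.4286.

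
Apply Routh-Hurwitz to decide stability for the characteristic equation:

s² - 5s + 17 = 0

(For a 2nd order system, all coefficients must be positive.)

Coefficients: 1, -5, 17. b=-5 not positive, so system is unstable.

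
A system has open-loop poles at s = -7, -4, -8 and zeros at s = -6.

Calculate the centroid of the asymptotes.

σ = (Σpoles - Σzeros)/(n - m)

σ = (Σpoles - Σzeros)/(n - m) = (-19 - (-6))/(3 - 1) = -13/2 = -6.5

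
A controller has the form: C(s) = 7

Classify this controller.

This is a Proportional (P) controller.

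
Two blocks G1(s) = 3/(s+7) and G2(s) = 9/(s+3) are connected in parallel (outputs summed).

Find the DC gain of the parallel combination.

Parallel: G_eq = G1 + G2. DC gain = G1(0) + G2(0) = 3/7 + 9/3 = 0.4286 + 3 = 3.4286.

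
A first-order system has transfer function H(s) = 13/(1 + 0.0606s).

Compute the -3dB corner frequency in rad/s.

Corner frequency = 1/τ = 1/0.0606 = 16.502 rad/s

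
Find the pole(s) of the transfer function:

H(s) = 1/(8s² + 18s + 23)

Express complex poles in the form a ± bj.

Discriminant = 18² - 4×8×23 = 324 - 736 = -412 < 0, so the poles are a complex conjugate pair s = (-18 ± j√412)/(2×8). Real part = -18/(2×8) = -18/16 = -1.125; imaginary part = ±√412/(2×8) ≈ 1.2686. Poles: s = -1.125 ± 1.2686j.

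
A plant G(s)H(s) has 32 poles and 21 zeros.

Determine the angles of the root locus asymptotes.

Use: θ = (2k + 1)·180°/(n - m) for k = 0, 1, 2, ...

n - m = 32 - 21 = 11. Angles: θk = (2k + 1)·180°/11 = 16.36°, 49.09°, 81.82°, 114.55°, 147.27°, 180°, 212.73°, 245.45°, 278.18°, 310.91°, 343.64°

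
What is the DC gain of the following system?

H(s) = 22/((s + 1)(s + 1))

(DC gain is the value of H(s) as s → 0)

DC gain = H(0) = 22/(1 × 1) = 22/1 = 22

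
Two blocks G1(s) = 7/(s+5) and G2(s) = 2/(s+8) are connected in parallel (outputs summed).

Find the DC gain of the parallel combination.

Parallel: G_eq = G1 + G2. DC gain = G1(0) + G2(0) = 7/5 + 2/8 = 1.4 + 0.25 = 1.65.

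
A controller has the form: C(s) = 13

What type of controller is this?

This is a Proportional (P) controller.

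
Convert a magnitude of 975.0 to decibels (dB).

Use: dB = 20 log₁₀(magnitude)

dB = 20 log₁₀(975.0) = 59.8 dB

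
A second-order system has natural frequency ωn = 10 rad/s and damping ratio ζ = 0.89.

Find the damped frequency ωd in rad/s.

ωd = ωn√(1 - ζ²) = 10√(1 - 0.89²) = 4.56 rad/s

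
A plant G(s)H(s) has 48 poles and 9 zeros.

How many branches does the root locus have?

Root locus has n branches where n = number of poles = 48.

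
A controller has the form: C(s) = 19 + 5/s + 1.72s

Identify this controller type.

This is a Proportional-Integral-Derivative (PID) controller.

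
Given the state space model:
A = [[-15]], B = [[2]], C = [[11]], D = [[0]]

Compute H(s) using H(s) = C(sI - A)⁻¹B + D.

(sI - A)⁻¹ = 1/(s + 15). H(s) = 11 × 2/(s + 15) + 0 = 22/(s + 15).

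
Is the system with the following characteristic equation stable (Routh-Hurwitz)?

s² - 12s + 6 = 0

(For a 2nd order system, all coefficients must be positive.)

Coefficients: 1, -12, 6. b=-12 not positive, so system is unstable.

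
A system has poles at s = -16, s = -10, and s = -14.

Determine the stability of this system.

All poles are in the left half-plane. System is stable.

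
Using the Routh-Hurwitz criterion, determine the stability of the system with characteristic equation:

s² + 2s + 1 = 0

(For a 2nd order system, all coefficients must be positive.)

Coefficients: 1, 2, 1. All positive, so system is stable.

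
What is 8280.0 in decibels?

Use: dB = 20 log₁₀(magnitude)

dB = 20 log₁₀(8280.0) = 78.4 dB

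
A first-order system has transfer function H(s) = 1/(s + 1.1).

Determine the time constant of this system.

For H(s) = 1/(s + 1/τ), the pole is at -1/τ = -1.1, so τ = 1/1.1 = 0.9091 s.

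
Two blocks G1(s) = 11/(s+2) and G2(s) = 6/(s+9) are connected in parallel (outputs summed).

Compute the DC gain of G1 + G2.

Parallel: G_eq = G1 + G2. DC gain = G1(0) + G2(0) = 11/2 + 6/9 = 5.5 + 0.6667 = 6.1667.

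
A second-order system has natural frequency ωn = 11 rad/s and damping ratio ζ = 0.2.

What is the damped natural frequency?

ωd = ωn√(1 - ζ²) = 11√(1 - 0.2²) = 10.78 rad/s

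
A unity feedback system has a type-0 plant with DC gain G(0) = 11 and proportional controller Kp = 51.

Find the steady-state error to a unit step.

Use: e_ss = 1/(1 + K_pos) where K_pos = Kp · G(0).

K_pos = Kp · G(0) = 51 × 11 = 561. e_ss = 1/(1 + 561) = 0.0018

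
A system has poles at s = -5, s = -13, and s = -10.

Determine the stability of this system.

All poles are in the left half-plane. System is stable.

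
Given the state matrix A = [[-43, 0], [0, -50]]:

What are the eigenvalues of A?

For diagonal matrix, eigenvalues are diagonal entries: λ₁ = -43, λ₂ = -50.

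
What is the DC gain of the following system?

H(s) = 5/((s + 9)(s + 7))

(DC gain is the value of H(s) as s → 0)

DC gain = H(0) = 5/(9 × 7) = 5/63 = 0.0794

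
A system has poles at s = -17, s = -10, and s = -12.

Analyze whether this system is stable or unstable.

All poles are in the left half-plane. System is stable.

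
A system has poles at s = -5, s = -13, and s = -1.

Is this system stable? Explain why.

All poles are in the left half-plane. System is stable.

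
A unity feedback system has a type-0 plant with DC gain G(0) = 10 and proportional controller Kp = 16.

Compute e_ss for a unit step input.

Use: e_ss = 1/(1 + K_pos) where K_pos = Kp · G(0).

K_pos = Kp · G(0) = 16 × 10 = 160. e_ss = 1/(1 + 160) = 0.0062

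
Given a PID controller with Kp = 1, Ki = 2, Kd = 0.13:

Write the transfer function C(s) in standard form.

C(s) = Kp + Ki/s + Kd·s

Substituting values: C(s) = 1 + 2/s + 0.13s = (0.13s² + s + 2)/s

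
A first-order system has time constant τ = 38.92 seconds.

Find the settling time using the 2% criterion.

For first-order system, 2% settling time ≈ 4τ = 4 × 38.92 = 155.68 s.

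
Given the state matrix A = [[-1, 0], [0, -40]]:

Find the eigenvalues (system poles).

For diagonal matrix, eigenvalues are diagonal entries: λ₁ = -1, λ₂ = -40.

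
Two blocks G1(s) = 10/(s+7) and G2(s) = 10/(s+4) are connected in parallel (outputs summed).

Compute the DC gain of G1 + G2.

Parallel: G_eq = G1 + G2. DC gain = G1(0) + G2(0) = 10/7 + 10/4 = 1.4286 + 2.5 = 3.9286.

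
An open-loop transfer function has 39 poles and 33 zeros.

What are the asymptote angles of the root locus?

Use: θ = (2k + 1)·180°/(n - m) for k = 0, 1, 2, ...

n - m = 39 - 33 = 6. Angles: θk = (2k + 1)·180°/6 = 30°, 90°, 150°, 210°, 270°, 330°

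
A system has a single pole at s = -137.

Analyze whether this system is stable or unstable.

Pole at s = -137 is in the left half-plane. Stable.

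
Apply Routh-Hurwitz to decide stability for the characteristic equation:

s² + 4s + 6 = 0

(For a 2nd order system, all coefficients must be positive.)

Coefficients: 1, 4, 6. All positive, so system is stable.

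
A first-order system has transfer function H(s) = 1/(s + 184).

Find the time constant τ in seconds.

For H(s) = 1/(s + 1/τ), the pole is at -1/τ = -184, so τ = 1/184 = 0.0054 s.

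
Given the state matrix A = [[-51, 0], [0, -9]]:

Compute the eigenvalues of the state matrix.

For diagonal matrix, eigenvalues are diagonal entries: λ₁ = -51, λ₂ = -9.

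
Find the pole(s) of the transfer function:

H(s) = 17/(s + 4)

Pole is where denominator = 0: s + 4 = 0, so s = -4.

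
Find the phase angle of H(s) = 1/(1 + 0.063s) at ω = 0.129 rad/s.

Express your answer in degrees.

Phase = -arctan(ωτ) = -arctan(0.129 × 0.063) = -0.5°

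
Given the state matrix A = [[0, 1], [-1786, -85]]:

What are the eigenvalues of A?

det(A - λI) = λ² - (-85)λ + 1786 = (λ - (-38))(λ - (-47)). Eigenvalues: -38, -47.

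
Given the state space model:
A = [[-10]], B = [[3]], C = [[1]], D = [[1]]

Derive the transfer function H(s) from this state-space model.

(sI - A)⁻¹ = 1/(s + 10). H(s) = 1×3/(s + 10) + 1 = (s + 13)/(s + 10).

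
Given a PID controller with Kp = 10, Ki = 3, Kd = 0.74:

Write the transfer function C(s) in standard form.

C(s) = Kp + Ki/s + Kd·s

Substituting values: C(s) = 10 + 3/s + 0.74s = (0.74s² + 10s + 3)/s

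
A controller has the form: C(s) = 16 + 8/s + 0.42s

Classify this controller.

This is a Proportional-Integral-Derivative (PID) controller.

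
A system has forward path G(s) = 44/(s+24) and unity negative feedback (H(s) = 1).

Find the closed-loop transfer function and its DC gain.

T(s) = G/(1+GH) = [44/(s+24)] / [1 + 44/(s+24)] = 44/(s+24+44) = 44/(s+68). DC gain = 44/68 = 0.6471.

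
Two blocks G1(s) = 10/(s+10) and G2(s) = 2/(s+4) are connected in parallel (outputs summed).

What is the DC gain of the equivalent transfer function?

Parallel: G_eq = G1 + G2. DC gain = G1(0) + G2(0) = 10/10 + 2/4 = 1 + 0.5 = 1.5.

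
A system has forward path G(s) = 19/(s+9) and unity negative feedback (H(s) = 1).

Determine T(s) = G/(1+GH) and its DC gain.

T(s) = G/(1+GH) = [19/(s+9)] / [1 + 19/(s+9)] = 19/(s+9+19) = 19/(s+28). DC gain = 19/28 = 0.6786.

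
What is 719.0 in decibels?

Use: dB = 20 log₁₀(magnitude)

dB = 20 log₁₀(719.0) = 57.1 dB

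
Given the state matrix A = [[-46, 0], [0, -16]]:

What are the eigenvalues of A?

For diagonal matrix, eigenvalues are diagonal entries: λ₁ = -46, λ₂ = -16.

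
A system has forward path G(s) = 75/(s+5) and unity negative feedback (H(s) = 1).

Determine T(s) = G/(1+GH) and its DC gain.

T(s) = G/(1+GH) = [75/(s+5)] / [1 + 75/(s+5)] = 75/(s+5+75) = 75/(s+80). DC gain = 75/80 = 0.9375.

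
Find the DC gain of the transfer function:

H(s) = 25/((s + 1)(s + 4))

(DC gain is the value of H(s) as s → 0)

DC gain = H(0) = 25/(1 × 4) = 25/4 = 6.25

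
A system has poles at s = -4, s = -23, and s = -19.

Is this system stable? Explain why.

All poles are in the left half-plane. System is stable.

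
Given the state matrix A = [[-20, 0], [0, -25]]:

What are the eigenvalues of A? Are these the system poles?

For diagonal matrix, eigenvalues are diagonal entries: λ₁ = -20, λ₂ = -25. Eigenvalues of A = system poles.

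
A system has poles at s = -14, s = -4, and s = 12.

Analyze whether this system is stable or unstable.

Pole(s) at s = 12 are not in the left half-plane. System is unstable.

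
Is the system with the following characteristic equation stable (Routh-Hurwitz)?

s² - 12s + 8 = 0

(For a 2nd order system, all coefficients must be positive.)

Coefficients: 1, -12, 8. b=-12 not positive, so system is unstable.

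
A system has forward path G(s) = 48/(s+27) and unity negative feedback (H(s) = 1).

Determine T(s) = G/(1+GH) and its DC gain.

T(s) = G/(1+GH) = [48/(s+27)] / [1 + 48/(s+27)] = 48/(s+27+48) = 48/(s+75). DC gain = 48/75 = 0.64.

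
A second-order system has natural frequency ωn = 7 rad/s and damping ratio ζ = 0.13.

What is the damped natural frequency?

ωd = ωn√(1 - ζ²) = 7√(1 - 0.13²) = 6.94 rad/s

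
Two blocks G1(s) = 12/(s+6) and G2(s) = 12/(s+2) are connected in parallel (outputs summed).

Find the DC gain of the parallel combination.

Parallel: G_eq = G1 + G2. DC gain = G1(0) + G2(0) = 12/6 + 12/2 = 2 + 6 = 8.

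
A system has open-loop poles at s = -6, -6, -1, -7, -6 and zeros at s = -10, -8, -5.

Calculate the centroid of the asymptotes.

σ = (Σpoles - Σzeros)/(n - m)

σ = (Σpoles - Σzeros)/(n - m) = (-26 - (-23))/(5 - 3) = -3/2 = -1.5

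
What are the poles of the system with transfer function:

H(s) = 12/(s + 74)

Pole is where denominator = 0: s + 74 = 0, so s = -74.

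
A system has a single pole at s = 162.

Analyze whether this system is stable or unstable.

Pole at s = 162 is in the right half-plane. Unstable.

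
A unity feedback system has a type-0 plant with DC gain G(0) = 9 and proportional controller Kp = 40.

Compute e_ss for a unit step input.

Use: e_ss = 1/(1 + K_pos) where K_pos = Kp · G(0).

K_pos = Kp · G(0) = 40 × 9 = 360. e_ss = 1/(1 + 360) = 0.0028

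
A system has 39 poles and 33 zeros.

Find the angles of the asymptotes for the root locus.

n - m = 39 - 33 = 6. Angles: θk = (2k + 1)·180°/6 = 30°, 90°, 150°, 210°, 270°, 330°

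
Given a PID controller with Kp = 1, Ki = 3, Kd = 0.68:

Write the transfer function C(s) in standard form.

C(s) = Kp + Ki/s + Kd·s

Substituting values: C(s) = 1 + 3/s + 0.68s = (0.68s² + s + 3)/s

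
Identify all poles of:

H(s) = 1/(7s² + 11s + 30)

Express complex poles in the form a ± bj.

Discriminant = 11² - 4×7×30 = 121 - 840 = -719 < 0, so the poles are a complex conjugate pair s = (-11 ± j√719)/(2×7). Real part = -11/(2×7) = -11/14 ≈ -0.7857; imaginary part = ±√719/(2×7) ≈ 1.9153. Poles: s = -0.7857 ± 1.9153j.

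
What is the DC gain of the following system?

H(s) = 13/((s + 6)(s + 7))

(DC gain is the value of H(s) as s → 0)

DC gain = H(0) = 13/(6 × 7) = 13/42 = 0.3095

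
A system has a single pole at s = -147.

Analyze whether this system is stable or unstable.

Pole at s = -147 is in the left half-plane. Stable.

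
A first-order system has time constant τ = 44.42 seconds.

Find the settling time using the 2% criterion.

For first-order system, 2% settling time ≈ 4τ = 4 × 44.42 = 177.68 s.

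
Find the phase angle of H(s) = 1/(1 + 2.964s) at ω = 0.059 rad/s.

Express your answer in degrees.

Phase = -arctan(ωτ) = -arctan(0.059 × 2.964) = -9.9°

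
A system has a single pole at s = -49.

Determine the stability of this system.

Pole at s = -49 is in the left half-plane. Stable.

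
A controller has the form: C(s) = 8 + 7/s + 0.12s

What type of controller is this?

This is a Proportional-Integral-Derivative (PID) controller.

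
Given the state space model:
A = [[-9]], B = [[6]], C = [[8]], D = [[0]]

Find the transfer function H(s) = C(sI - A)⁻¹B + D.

(sI - A)⁻¹ = 1/(s + 9). H(s) = 8 × 6/(s + 9) + 0 = 48/(s + 9).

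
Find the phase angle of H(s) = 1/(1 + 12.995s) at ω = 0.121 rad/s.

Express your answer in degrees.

Phase = -arctan(ωτ) = -arctan(0.121 × 12.995) = -57.5°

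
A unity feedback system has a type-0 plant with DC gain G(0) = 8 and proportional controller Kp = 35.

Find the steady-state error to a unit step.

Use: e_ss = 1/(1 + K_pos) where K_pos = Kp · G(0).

K_pos = Kp · G(0) = 35 × 8 = 280. e_ss = 1/(1 + 280) = 0.0036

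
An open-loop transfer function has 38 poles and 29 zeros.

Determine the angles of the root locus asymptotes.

n - m = 38 - 29 = 9. Angles: θk = (2k + 1)·180°/9 = 20°, 60°, 100°, 140°, 180°, 220°, 260°, 300°, 340°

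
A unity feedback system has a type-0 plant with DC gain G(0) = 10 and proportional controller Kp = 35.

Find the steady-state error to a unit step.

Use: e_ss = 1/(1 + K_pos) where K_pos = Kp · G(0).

K_pos = Kp · G(0) = 35 × 10 = 350. e_ss = 1/(1 + 350) = 0.0028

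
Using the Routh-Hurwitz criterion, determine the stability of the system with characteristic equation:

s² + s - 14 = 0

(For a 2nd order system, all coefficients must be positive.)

Coefficients: 1, 1, -14. c=-14 not positive, so system is unstable.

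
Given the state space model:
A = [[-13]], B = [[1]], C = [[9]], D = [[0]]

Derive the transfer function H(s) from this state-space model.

(sI - A)⁻¹ = 1/(s + 13). H(s) = 9 × 1/(s + 13) + 0 = 9/(s + 13).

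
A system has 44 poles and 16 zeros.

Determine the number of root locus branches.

Root locus has n branches where n = number of poles = 44.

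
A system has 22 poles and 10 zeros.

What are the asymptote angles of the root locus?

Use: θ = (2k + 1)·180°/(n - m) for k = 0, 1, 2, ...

n - m = 22 - 10 = 12. Angles: θk = (2k + 1)·180°/12 = 15°, 45°, 75°, 105°, 135°, 165°, 195°, 225°, 255°, 285°, 315°, 345°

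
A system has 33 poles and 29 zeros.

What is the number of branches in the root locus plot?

Root locus has n branches where n = number of poles = 33.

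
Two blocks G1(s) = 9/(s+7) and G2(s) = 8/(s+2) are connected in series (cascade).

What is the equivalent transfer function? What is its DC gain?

Series: multiply transfer functions. G_eq = 9/(s+7) × 8/(s+2) = 72/((s+7)(s+2)). DC gain = 72/(7×2) = 5.1429.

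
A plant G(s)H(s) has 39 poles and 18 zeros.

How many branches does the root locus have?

Root locus has n branches where n = number of poles = 39.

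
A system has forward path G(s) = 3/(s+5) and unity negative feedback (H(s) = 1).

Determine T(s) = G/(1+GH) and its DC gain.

T(s) = G/(1+GH) = [3/(s+5)] / [1 + 3/(s+5)] = 3/(s+5+3) = 3/(s+8). DC gain = 3/8 = 0.375.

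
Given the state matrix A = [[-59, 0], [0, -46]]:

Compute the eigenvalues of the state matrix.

For diagonal matrix, eigenvalues are diagonal entries: λ₁ = -59, λ₂ = -46.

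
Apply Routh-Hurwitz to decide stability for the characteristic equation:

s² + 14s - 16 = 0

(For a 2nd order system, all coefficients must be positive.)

Coefficients: 1, 14, -16. c=-16 not positive, so system is unstable.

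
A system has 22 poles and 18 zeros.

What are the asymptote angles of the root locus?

n - m = 22 - 18 = 4. Angles: θk = (2k + 1)·180°/4 = 45°, 135°, 225°, 315°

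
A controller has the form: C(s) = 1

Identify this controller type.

This is a Proportional (P) controller.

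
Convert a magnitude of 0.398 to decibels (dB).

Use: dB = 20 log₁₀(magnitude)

dB = 20 log₁₀(0.398) = -8.0 dB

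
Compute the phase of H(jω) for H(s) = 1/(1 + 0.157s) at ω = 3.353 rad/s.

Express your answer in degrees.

Phase = -arctan(ωτ) = -arctan(3.353 × 0.157) = -27.8°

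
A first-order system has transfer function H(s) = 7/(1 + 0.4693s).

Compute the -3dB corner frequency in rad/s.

Corner frequency = 1/τ = 1/0.4693 = 2.131 rad/s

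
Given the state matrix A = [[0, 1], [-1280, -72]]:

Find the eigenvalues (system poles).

det(A - λI) = λ² - (-72)λ + 1280 = (λ - (-40))(λ - (-32)). Eigenvalues: -40, -32.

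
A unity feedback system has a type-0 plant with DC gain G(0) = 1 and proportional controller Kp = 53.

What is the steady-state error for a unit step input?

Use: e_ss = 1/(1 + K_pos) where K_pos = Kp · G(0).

K_pos = Kp · G(0) = 53 × 1 = 53. e_ss = 1/(1 + 53) = 0.0185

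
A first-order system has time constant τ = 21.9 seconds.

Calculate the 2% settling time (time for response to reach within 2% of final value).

For first-order system, 2% settling time ≈ 4τ = 4 × 21.9 = 87.6 s.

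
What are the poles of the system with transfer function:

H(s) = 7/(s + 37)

Pole is where denominator = 0: s + 37 = 0, so s = -37.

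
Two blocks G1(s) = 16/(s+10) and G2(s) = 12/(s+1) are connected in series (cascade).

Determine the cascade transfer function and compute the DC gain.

Series: multiply transfer functions. G_eq = 16/(s+10) × 12/(s+1) = 192/((s+10)(s+1)). DC gain = 192/(10×1) = 19.2.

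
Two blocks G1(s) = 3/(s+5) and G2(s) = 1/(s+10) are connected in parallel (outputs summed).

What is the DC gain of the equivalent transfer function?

Parallel: G_eq = G1 + G2. DC gain = G1(0) + G2(0) = 3/5 + 1/10 = 0.6 + 0.1 = 0.7.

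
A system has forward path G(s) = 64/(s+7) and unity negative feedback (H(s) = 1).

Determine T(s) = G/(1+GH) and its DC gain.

T(s) = G/(1+GH) = [64/(s+7)] / [1 + 64/(s+7)] = 64/(s+7+64) = 64/(s+71). DC gain = 64/71 = 0.9014.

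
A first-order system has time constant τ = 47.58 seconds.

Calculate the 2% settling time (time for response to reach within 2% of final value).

For first-order system, 2% settling time ≈ 4τ = 4 × 47.58 = 190.32 s.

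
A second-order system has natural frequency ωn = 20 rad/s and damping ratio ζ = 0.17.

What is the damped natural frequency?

ωd = ωn√(1 - ζ²) = 20√(1 - 0.17²) = 19.71 rad/s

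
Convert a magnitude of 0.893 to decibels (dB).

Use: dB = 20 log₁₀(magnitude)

dB = 20 log₁₀(0.893) = -1.0 dB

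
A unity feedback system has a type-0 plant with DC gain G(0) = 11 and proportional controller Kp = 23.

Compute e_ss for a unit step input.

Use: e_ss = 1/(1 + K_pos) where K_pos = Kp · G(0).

K_pos = Kp · G(0) = 23 × 11 = 253. e_ss = 1/(1 + 253) = 0.0039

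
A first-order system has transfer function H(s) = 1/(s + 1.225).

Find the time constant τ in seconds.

For H(s) = 1/(s + 1/τ), the pole is at -1/τ = -1.225, so τ = 1/1.225 = 0.8163 s.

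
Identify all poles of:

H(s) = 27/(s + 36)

Pole is where denominator = 0: s + 36 = 0, so s = -36.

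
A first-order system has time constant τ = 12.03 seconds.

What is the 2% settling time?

For first-order system, 2% settling time ≈ 4τ = 4 × 12.03 = 48.12 s.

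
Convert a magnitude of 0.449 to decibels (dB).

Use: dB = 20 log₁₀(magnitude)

dB = 20 log₁₀(0.449) = -7.0 dB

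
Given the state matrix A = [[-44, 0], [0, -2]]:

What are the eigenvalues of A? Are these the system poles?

For diagonal matrix, eigenvalues are diagonal entries: λ₁ = -44, λ₂ = -2. Eigenvalues of A = system poles.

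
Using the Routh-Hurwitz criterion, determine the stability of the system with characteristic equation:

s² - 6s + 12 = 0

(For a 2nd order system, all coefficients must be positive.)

Coefficients: 1, -6, 12. b=-6 not positive, so system is unstable.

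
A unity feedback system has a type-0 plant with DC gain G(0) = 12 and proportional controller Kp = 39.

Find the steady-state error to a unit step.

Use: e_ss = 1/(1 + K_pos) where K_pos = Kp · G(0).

K_pos = Kp · G(0) = 39 × 12 = 468. e_ss = 1/(1 + 468) = 0.0021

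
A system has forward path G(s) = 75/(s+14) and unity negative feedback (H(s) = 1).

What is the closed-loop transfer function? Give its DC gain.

T(s) = G/(1+GH) = [75/(s+14)] / [1 + 75/(s+14)] = 75/(s+14+75) = 75/(s+89). DC gain = 75/89 = 0.8427.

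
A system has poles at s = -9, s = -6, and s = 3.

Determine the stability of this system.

Pole(s) at s = 3 are not in the left half-plane. System is unstable.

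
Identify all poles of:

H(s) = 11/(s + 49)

Pole is where denominator = 0: s + 49 = 0, so s = -49.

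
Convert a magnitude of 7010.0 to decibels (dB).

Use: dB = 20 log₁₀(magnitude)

dB = 20 log₁₀(7010.0) = 76.9 dB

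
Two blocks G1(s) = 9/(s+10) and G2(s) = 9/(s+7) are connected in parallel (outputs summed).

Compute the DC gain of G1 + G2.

Parallel: G_eq = G1 + G2. DC gain = G1(0) + G2(0) = 9/10 + 9/7 = 0.9 + 1.2857 = 2.1857.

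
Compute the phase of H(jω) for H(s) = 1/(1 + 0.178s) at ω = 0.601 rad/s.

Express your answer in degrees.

Phase = -arctan(ωτ) = -arctan(0.601 × 0.178) = -6.1°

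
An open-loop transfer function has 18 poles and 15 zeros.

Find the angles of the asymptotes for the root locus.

n - m = 18 - 15 = 3. Angles: θk = (2k + 1)·180°/3 = 60°, 180°, 300°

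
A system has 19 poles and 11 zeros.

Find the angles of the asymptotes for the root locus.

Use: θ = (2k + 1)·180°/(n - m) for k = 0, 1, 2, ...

n - m = 19 - 11 = 8. Angles: θk = (2k + 1)·180°/8 = 22.5°, 67.5°, 112.5°, 157.5°, 202.5°, 247.5°, 292.5°, 337.5°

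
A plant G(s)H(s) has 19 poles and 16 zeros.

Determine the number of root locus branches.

Root locus has n branches where n = number of poles = 19.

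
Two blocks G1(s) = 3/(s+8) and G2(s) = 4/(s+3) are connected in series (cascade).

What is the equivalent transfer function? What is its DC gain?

Series: multiply transfer functions. G_eq = 3/(s+8) × 4/(s+3) = 12/((s+8)(s+3)). DC gain = 12/(8×3) = 0.5.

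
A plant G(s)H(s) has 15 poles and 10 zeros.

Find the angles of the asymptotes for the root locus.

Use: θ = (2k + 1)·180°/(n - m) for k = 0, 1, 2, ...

n - m = 15 - 10 = 5. Angles: θk = (2k + 1)·180°/5 = 36°, 108°, 180°, 252°, 324°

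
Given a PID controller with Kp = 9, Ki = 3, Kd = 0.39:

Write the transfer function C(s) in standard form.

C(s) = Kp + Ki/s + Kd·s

Substituting values: C(s) = 9 + 3/s + 0.39s = (0.39s² + 9s + 3)/s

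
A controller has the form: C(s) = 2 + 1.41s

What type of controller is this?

This is a Proportional-Derivative (PD) controller.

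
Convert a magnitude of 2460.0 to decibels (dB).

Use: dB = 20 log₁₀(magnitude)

dB = 20 log₁₀(2460.0) = 67.8 dB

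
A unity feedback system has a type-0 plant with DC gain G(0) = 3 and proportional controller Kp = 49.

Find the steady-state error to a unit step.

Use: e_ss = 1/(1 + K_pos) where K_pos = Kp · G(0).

K_pos = Kp · G(0) = 49 × 3 = 147. e_ss = 1/(1 + 147) = 0.0068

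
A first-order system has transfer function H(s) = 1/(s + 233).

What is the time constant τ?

For H(s) = 1/(s + 1/τ), the pole is at -1/τ = -233, so τ = 1/233 = 0.0043 s.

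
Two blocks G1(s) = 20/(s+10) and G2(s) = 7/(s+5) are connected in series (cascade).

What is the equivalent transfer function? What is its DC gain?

Series: multiply transfer functions. G_eq = 20/(s+10) × 7/(s+5) = 140/((s+10)(s+5)). DC gain = 140/(10×5) = 2.8.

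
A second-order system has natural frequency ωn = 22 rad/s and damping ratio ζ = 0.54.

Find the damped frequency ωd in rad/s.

ωd = ωn√(1 - ζ²) = 22√(1 - 0.54²) = 18.52 rad/s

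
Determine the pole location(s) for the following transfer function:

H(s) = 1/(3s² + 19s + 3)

Discriminant = 19² - 4×3×3 = 361 - 36 = 325 > 0, so two distinct real poles. Using quadratic formula: s = (-19 ± √325)/(2×3) = (-19 ± √325)/6, with √325 ≈ 18.0278. s₁ ≈ -0.1620, s₂ ≈ -6.1713. Poles: s₁ = -0.1620, s₂ = -6.1713.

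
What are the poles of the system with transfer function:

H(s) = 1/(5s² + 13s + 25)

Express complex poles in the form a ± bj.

Discriminant = 13² - 4×5×25 = 169 - 500 = -331 < 0, so the poles are a complex conjugate pair s = (-13 ± j√331)/(2×5). Real part = -13/(2×5) = -13/10 = -1.3; imaginary part = ±√331/(2×5) ≈ 1.8193. Poles: s = -1.3 ± 1.8193j.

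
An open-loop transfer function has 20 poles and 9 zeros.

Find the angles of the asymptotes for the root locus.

n - m = 20 - 9 = 11. Angles: θk = (2k + 1)·180°/11 = 16.36°, 49.09°, 81.82°, 114.55°, 147.27°, 180°, 212.73°, 245.45°, 278.18°, 310.91°, 343.64°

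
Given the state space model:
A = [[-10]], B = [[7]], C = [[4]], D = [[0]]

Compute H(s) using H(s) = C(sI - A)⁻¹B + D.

(sI - A)⁻¹ = 1/(s + 10). H(s) = 4 × 7/(s + 10) + 0 = 28/(s + 10).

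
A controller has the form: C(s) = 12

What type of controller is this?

This is a Proportional (P) controller.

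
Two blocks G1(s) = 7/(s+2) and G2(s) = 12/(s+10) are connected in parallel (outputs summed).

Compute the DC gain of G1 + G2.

Parallel: G_eq = G1 + G2. DC gain = G1(0) + G2(0) = 7/2 + 12/10 = 3.5 + 1.2 = 4.7.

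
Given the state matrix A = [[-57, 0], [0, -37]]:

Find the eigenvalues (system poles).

For diagonal matrix, eigenvalues are diagonal entries: λ₁ = -57, λ₂ = -37.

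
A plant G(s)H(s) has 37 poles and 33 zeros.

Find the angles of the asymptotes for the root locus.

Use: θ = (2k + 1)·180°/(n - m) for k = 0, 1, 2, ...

n - m = 37 - 33 = 4. Angles: θk = (2k + 1)·180°/4 = 45°, 135°, 225°, 315°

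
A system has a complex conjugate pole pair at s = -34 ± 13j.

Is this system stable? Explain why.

Real part of poles is -34 (< 0, left half-plane). Stable.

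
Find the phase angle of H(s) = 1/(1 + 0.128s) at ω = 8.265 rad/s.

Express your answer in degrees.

Phase = -arctan(ωτ) = -arctan(8.265 × 0.128) = -46.6°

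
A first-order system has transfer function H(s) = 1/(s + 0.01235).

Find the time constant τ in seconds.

For H(s) = 1/(s + 1/τ), the pole is at -1/τ = -0.01235, so τ = 1/0.01235 = 80.97 s.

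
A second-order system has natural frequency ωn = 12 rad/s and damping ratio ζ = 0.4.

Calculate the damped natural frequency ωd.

ωd = ωn√(1 - ζ²) = 12√(1 - 0.4²) = 11.0 rad/s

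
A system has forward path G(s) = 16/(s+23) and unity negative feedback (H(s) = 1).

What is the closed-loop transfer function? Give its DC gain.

T(s) = G/(1+GH) = [16/(s+23)] / [1 + 16/(s+23)] = 16/(s+23+16) = 16/(s+39). DC gain = 16/39 = 0.4103.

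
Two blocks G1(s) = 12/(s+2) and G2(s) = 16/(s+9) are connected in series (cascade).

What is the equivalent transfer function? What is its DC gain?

Series: multiply transfer functions. G_eq = 12/(s+2) × 16/(s+9) = 192/((s+2)(s+9)). DC gain = 192/(2×9) = 10.6667.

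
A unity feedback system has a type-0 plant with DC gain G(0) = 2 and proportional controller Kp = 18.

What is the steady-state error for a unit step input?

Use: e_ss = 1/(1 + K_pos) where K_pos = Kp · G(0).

K_pos = Kp · G(0) = 18 × 2 = 36. e_ss = 1/(1 + 36) = 0.0270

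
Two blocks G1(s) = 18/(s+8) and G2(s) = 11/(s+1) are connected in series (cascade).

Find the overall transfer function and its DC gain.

Series: multiply transfer functions. G_eq = 18/(s+8) × 11/(s+1) = 198/((s+8)(s+1)). DC gain = 198/(8×1) = 24.75.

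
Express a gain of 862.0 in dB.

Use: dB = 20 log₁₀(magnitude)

dB = 20 log₁₀(862.0) = 58.7 dB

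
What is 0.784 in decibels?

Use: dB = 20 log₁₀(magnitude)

dB = 20 log₁₀(0.784) = -2.1 dB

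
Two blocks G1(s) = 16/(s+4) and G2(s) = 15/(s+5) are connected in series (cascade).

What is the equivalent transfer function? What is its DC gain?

Series: multiply transfer functions. G_eq = 16/(s+4) × 15/(s+5) = 240/((s+4)(s+5)). DC gain = 240/(4×5) = 12.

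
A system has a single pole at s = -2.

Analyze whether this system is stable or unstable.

Pole at s = -2 is in the left half-plane. Stable.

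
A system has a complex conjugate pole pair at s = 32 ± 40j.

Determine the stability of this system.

Real part of poles is 32 (> 0, right half-plane). Unstable.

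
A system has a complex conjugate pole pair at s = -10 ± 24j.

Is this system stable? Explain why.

Real part of poles is -10 (< 0, left half-plane). Stable.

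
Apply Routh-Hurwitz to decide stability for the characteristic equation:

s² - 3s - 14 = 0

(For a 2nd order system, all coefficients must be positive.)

Coefficients: 1, -3, -14. b=-3, c=-14 not positive, so system is unstable.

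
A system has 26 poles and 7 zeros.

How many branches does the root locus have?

Root locus has n branches where n = number of poles = 26.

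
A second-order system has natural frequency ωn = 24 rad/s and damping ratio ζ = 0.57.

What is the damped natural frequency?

ωd = ωn√(1 - ζ²) = 24√(1 - 0.57²) = 19.72 rad/s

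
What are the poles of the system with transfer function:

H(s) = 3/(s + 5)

Pole is where denominator = 0: s + 5 = 0, so s = -5.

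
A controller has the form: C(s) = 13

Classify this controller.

This is a Proportional (P) controller.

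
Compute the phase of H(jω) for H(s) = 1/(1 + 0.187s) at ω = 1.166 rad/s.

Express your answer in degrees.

Phase = -arctan(ωτ) = -arctan(1.166 × 0.187) = -12.3°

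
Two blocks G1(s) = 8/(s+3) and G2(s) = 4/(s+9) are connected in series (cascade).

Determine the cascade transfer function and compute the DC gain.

Series: multiply transfer functions. G_eq = 8/(s+3) × 4/(s+9) = 32/((s+3)(s+9)). DC gain = 32/(3×9) = 1.1852.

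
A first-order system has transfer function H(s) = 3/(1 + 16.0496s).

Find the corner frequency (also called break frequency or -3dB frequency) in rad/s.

Corner frequency = 1/τ = 1/16.0496 = 0.062 rad/s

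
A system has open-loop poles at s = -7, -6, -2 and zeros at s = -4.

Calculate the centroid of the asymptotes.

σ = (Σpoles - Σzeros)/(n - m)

σ = (Σpoles - Σzeros)/(n - m) = (-15 - (-4))/(3 - 1) = -11/2 = -5.5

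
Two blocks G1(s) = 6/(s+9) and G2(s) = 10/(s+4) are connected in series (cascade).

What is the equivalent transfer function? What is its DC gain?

Series: multiply transfer functions. G_eq = 6/(s+9) × 10/(s+4) = 60/((s+9)(s+4)). DC gain = 60/(9×4) = 1.6667.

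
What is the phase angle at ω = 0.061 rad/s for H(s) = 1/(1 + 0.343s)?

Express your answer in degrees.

Phase = -arctan(ωτ) = -arctan(0.061 × 0.343) = -1.2°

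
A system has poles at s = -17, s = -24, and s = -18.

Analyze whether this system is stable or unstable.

All poles are in the left half-plane. System is stable.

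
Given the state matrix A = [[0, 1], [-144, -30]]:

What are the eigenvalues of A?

det(A - λI) = λ² - (-30)λ + 144 = (λ - (-24))(λ - (-6)). Eigenvalues: -24, -6.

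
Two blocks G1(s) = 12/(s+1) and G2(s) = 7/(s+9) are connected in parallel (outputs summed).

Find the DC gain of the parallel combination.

Parallel: G_eq = G1 + G2. DC gain = G1(0) + G2(0) = 12/1 + 7/9 = 12 + 0.7778 = 12.7778.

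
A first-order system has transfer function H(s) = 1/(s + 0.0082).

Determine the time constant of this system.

For H(s) = 1/(s + 1/τ), the pole is at -1/τ = -0.0082, so τ = 1/0.0082 = 122 s.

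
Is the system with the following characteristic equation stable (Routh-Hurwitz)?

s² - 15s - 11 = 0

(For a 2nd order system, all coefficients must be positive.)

Coefficients: 1, -15, -11. b=-15, c=-11 not positive, so system is unstable.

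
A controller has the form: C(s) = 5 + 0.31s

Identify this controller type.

This is a Proportional-Derivative (PD) controller.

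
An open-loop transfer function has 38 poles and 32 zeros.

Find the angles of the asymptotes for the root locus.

n - m = 38 - 32 = 6. Angles: θk = (2k + 1)·180°/6 = 30°, 90°, 150°, 210°, 270°, 330°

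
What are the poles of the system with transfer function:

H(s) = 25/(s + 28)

Pole is where denominator = 0: s + 28 = 0, so s = -28.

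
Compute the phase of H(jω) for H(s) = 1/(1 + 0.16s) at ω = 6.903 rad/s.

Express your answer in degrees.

Phase = -arctan(ωτ) = -arctan(6.903 × 0.16) = -47.8°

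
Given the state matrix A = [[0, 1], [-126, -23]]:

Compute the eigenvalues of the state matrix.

det(A - λI) = λ² - (-23)λ + 126 = (λ - (-9))(λ - (-14)). Eigenvalues: -9, -14.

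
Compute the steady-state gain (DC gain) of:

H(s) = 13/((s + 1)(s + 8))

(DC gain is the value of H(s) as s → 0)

DC gain = H(0) = 13/(1 × 8) = 13/8 = 1.625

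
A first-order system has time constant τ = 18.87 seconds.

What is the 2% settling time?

For first-order system, 2% settling time ≈ 4τ = 4 × 18.87 = 75.48 s.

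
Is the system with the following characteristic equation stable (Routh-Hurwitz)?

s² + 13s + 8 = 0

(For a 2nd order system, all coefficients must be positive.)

Coefficients: 1, 13, 8. All positive, so system is stable.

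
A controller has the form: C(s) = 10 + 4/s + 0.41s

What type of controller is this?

This is a Proportional-Integral-Derivative (PID) controller.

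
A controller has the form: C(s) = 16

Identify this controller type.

This is a Proportional (P) controller.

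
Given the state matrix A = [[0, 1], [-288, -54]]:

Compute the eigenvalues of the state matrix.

det(A - λI) = λ² - (-54)λ + 288 = (λ - (-6))(λ - (-48)). Eigenvalues: -6, -48.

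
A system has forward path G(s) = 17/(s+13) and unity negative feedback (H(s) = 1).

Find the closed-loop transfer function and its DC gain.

T(s) = G/(1+GH) = [17/(s+13)] / [1 + 17/(s+13)] = 17/(s+13+17) = 17/(s+30). DC gain = 17/30 = 0.5667.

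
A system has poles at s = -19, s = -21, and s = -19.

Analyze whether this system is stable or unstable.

All poles are in the left half-plane. System is stable.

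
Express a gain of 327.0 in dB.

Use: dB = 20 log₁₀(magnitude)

dB = 20 log₁₀(327.0) = 50.3 dB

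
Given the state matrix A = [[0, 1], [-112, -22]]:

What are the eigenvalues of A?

det(A - λI) = λ² - (-22)λ + 112 = (λ - (-14))(λ - (-8)). Eigenvalues: -14, -8.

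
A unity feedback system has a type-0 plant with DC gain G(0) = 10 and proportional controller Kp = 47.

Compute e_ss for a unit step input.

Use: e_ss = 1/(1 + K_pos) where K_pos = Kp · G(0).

K_pos = Kp · G(0) = 47 × 10 = 470. e_ss = 1/(1 + 470) = 0.0021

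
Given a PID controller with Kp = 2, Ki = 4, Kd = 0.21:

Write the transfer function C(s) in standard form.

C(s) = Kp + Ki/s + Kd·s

Substituting values: C(s) = 2 + 4/s + 0.21s = (0.21s² + 2s + 4)/s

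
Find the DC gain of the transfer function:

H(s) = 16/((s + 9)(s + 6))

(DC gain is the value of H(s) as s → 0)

DC gain = H(0) = 16/(9 × 6) = 16/54 = 0.2963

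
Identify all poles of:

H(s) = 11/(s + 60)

Pole is where denominator = 0: s + 60 = 0, so s = -60.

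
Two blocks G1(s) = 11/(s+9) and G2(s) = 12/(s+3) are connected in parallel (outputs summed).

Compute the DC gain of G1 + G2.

Parallel: G_eq = G1 + G2. DC gain = G1(0) + G2(0) = 11/9 + 12/3 = 1.2222 + 4 = 5.2222.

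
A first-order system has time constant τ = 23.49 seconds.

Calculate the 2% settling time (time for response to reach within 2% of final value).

For first-order system, 2% settling time ≈ 4τ = 4 × 23.49 = 93.96 s.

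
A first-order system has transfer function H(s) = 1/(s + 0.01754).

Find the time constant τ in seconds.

For H(s) = 1/(s + 1/τ), the pole is at -1/τ = -0.01754, so τ = 1/0.01754 = 57.01 s.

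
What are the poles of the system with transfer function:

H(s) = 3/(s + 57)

Pole is where denominator = 0: s + 57 = 0, so s = -57.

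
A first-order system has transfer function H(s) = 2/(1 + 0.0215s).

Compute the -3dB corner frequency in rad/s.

Corner frequency = 1/τ = 1/0.0215 = 46.512 rad/s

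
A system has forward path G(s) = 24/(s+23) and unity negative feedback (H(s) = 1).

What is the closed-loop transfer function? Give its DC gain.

T(s) = G/(1+GH) = [24/(s+23)] / [1 + 24/(s+23)] = 24/(s+23+24) = 24/(s+47). DC gain = 24/47 = 0.5106.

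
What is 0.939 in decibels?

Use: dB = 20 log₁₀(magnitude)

dB = 20 log₁₀(0.939) = -0.5 dB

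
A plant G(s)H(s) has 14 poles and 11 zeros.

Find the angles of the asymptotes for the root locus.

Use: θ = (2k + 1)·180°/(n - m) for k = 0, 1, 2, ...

n - m = 14 - 11 = 3. Angles: θk = (2k + 1)·180°/3 = 60°, 180°, 300°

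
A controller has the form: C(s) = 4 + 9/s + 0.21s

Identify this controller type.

This is a Proportional-Integral-Derivative (PID) controller.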